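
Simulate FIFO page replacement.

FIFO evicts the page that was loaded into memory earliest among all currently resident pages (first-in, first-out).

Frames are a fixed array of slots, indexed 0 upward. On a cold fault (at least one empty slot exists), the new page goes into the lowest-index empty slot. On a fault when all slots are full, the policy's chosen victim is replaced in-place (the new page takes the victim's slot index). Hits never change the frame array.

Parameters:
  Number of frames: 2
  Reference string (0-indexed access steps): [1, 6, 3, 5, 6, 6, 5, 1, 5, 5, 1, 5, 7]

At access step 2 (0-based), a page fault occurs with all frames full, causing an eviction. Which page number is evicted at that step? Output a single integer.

Step 0: ref 1 -> FAULT, frames=[1,-]
Step 1: ref 6 -> FAULT, frames=[1,6]
Step 2: ref 3 -> FAULT, evict 1, frames=[3,6]
At step 2: evicted page 1

Answer: 1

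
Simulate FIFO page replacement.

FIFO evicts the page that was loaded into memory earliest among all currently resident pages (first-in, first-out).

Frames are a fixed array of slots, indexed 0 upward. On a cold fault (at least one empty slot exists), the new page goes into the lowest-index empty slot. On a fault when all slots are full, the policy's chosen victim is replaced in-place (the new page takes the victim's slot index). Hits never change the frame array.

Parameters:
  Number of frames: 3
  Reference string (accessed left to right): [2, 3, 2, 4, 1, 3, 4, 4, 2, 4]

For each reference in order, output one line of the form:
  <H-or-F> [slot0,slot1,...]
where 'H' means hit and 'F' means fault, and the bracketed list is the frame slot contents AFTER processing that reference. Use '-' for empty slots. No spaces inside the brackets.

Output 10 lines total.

F [2,-,-]
F [2,3,-]
H [2,3,-]
F [2,3,4]
F [1,3,4]
H [1,3,4]
H [1,3,4]
H [1,3,4]
F [1,2,4]
H [1,2,4]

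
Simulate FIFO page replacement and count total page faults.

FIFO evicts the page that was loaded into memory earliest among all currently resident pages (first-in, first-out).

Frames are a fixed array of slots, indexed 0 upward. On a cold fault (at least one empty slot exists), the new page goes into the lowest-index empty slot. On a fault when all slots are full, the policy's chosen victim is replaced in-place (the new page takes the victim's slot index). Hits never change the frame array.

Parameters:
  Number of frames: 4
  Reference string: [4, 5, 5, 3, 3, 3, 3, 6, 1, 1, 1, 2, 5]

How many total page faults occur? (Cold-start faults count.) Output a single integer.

Step 0: ref 4 → FAULT, frames=[4,-,-,-]
Step 1: ref 5 → FAULT, frames=[4,5,-,-]
Step 2: ref 5 → HIT, frames=[4,5,-,-]
Step 3: ref 3 → FAULT, frames=[4,5,3,-]
Step 4: ref 3 → HIT, frames=[4,5,3,-]
Step 5: ref 3 → HIT, frames=[4,5,3,-]
Step 6: ref 3 → HIT, frames=[4,5,3,-]
Step 7: ref 6 → FAULT, frames=[4,5,3,6]
Step 8: ref 1 → FAULT (evict 4), frames=[1,5,3,6]
Step 9: ref 1 → HIT, frames=[1,5,3,6]
Step 10: ref 1 → HIT, frames=[1,5,3,6]
Step 11: ref 2 → FAULT (evict 5), frames=[1,2,3,6]
Step 12: ref 5 → FAULT (evict 3), frames=[1,2,5,6]
Total faults: 7

Answer: 7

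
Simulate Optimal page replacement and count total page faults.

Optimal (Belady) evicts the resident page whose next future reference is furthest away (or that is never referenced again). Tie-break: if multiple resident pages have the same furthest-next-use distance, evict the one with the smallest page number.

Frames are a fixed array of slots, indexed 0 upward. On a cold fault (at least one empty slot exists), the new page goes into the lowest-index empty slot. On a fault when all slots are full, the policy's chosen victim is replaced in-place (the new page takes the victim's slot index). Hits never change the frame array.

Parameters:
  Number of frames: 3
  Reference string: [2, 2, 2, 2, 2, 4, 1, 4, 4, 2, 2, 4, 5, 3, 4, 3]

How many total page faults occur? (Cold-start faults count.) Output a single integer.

Answer: 5

Derivation:
Step 0: ref 2 → FAULT, frames=[2,-,-]
Step 1: ref 2 → HIT, frames=[2,-,-]
Step 2: ref 2 → HIT, frames=[2,-,-]
Step 3: ref 2 → HIT, frames=[2,-,-]
Step 4: ref 2 → HIT, frames=[2,-,-]
Step 5: ref 4 → FAULT, frames=[2,4,-]
Step 6: ref 1 → FAULT, frames=[2,4,1]
Step 7: ref 4 → HIT, frames=[2,4,1]
Step 8: ref 4 → HIT, frames=[2,4,1]
Step 9: ref 2 → HIT, frames=[2,4,1]
Step 10: ref 2 → HIT, frames=[2,4,1]
Step 11: ref 4 → HIT, frames=[2,4,1]
Step 12: ref 5 → FAULT (evict 1), frames=[2,4,5]
Step 13: ref 3 → FAULT (evict 2), frames=[3,4,5]
Step 14: ref 4 → HIT, frames=[3,4,5]
Step 15: ref 3 → HIT, frames=[3,4,5]
Total faults: 5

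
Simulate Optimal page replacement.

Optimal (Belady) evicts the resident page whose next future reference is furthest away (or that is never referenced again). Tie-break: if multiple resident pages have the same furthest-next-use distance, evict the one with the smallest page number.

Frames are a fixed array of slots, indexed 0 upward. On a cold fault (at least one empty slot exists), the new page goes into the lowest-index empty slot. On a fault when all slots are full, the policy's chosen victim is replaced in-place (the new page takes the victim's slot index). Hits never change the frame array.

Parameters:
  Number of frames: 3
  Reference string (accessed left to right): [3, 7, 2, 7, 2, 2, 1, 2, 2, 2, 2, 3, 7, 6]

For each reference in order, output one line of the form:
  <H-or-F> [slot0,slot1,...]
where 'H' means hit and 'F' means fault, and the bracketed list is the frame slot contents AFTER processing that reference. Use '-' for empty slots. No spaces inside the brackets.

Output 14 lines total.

F [3,-,-]
F [3,7,-]
F [3,7,2]
H [3,7,2]
H [3,7,2]
H [3,7,2]
F [3,1,2]
H [3,1,2]
H [3,1,2]
H [3,1,2]
H [3,1,2]
H [3,1,2]
F [3,7,2]
F [3,7,6]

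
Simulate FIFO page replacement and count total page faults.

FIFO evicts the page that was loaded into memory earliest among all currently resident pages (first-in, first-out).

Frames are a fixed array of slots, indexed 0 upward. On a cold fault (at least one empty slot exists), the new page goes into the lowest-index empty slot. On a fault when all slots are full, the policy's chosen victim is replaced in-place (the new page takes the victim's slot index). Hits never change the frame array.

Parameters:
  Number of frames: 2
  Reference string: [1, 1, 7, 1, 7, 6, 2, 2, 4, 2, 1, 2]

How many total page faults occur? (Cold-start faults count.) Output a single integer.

Step 0: ref 1 → FAULT, frames=[1,-]
Step 1: ref 1 → HIT, frames=[1,-]
Step 2: ref 7 → FAULT, frames=[1,7]
Step 3: ref 1 → HIT, frames=[1,7]
Step 4: ref 7 → HIT, frames=[1,7]
Step 5: ref 6 → FAULT (evict 1), frames=[6,7]
Step 6: ref 2 → FAULT (evict 7), frames=[6,2]
Step 7: ref 2 → HIT, frames=[6,2]
Step 8: ref 4 → FAULT (evict 6), frames=[4,2]
Step 9: ref 2 → HIT, frames=[4,2]
Step 10: ref 1 → FAULT (evict 2), frames=[4,1]
Step 11: ref 2 → FAULT (evict 4), frames=[2,1]
Total faults: 7

Answer: 7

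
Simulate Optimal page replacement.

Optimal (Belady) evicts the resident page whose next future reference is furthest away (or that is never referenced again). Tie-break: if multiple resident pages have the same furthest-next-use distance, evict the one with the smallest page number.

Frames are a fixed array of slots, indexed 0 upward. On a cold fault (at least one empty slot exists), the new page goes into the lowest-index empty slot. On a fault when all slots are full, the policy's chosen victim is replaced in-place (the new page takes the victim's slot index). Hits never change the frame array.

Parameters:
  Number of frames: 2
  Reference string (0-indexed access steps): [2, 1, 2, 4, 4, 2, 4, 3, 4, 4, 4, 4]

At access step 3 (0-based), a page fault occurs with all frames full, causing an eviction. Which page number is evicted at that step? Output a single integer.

Answer: 1

Derivation:
Step 0: ref 2 -> FAULT, frames=[2,-]
Step 1: ref 1 -> FAULT, frames=[2,1]
Step 2: ref 2 -> HIT, frames=[2,1]
Step 3: ref 4 -> FAULT, evict 1, frames=[2,4]
At step 3: evicted page 1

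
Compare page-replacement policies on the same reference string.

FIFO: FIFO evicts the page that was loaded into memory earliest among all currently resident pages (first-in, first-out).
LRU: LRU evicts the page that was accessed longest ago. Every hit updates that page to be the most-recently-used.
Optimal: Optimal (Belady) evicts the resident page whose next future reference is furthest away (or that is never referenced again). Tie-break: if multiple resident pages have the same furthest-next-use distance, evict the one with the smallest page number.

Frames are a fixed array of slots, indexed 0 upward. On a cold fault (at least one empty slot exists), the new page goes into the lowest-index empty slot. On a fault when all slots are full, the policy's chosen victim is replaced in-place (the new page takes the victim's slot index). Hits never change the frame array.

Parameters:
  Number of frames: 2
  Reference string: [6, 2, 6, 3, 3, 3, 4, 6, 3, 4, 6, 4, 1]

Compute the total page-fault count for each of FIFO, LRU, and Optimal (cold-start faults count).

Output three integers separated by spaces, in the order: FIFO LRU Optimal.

Answer: 9 9 7

Derivation:
--- FIFO ---
  step 0: ref 6 -> FAULT, frames=[6,-] (faults so far: 1)
  step 1: ref 2 -> FAULT, frames=[6,2] (faults so far: 2)
  step 2: ref 6 -> HIT, frames=[6,2] (faults so far: 2)
  step 3: ref 3 -> FAULT, evict 6, frames=[3,2] (faults so far: 3)
  step 4: ref 3 -> HIT, frames=[3,2] (faults so far: 3)
  step 5: ref 3 -> HIT, frames=[3,2] (faults so far: 3)
  step 6: ref 4 -> FAULT, evict 2, frames=[3,4] (faults so far: 4)
  step 7: ref 6 -> FAULT, evict 3, frames=[6,4] (faults so far: 5)
  step 8: ref 3 -> FAULT, evict 4, frames=[6,3] (faults so far: 6)
  step 9: ref 4 -> FAULT, evict 6, frames=[4,3] (faults so far: 7)
  step 10: ref 6 -> FAULT, evict 3, frames=[4,6] (faults so far: 8)
  step 11: ref 4 -> HIT, frames=[4,6] (faults so far: 8)
  step 12: ref 1 -> FAULT, evict 4, frames=[1,6] (faults so far: 9)
  FIFO total faults: 9
--- LRU ---
  step 0: ref 6 -> FAULT, frames=[6,-] (faults so far: 1)
  step 1: ref 2 -> FAULT, frames=[6,2] (faults so far: 2)
  step 2: ref 6 -> HIT, frames=[6,2] (faults so far: 2)
  step 3: ref 3 -> FAULT, evict 2, frames=[6,3] (faults so far: 3)
  step 4: ref 3 -> HIT, frames=[6,3] (faults so far: 3)
  step 5: ref 3 -> HIT, frames=[6,3] (faults so far: 3)
  step 6: ref 4 -> FAULT, evict 6, frames=[4,3] (faults so far: 4)
  step 7: ref 6 -> FAULT, evict 3, frames=[4,6] (faults so far: 5)
  step 8: ref 3 -> FAULT, evict 4, frames=[3,6] (faults so far: 6)
  step 9: ref 4 -> FAULT, evict 6, frames=[3,4] (faults so far: 7)
  step 10: ref 6 -> FAULT, evict 3, frames=[6,4] (faults so far: 8)
  step 11: ref 4 -> HIT, frames=[6,4] (faults so far: 8)
  step 12: ref 1 -> FAULT, evict 6, frames=[1,4] (faults so far: 9)
  LRU total faults: 9
--- Optimal ---
  step 0: ref 6 -> FAULT, frames=[6,-] (faults so far: 1)
  step 1: ref 2 -> FAULT, frames=[6,2] (faults so far: 2)
  step 2: ref 6 -> HIT, frames=[6,2] (faults so far: 2)
  step 3: ref 3 -> FAULT, evict 2, frames=[6,3] (faults so far: 3)
  step 4: ref 3 -> HIT, frames=[6,3] (faults so far: 3)
  step 5: ref 3 -> HIT, frames=[6,3] (faults so far: 3)
  step 6: ref 4 -> FAULT, evict 3, frames=[6,4] (faults so far: 4)
  step 7: ref 6 -> HIT, frames=[6,4] (faults so far: 4)
  step 8: ref 3 -> FAULT, evict 6, frames=[3,4] (faults so far: 5)
  step 9: ref 4 -> HIT, frames=[3,4] (faults so far: 5)
  step 10: ref 6 -> FAULT, evict 3, frames=[6,4] (faults so far: 6)
  step 11: ref 4 -> HIT, frames=[6,4] (faults so far: 6)
  step 12: ref 1 -> FAULT, evict 4, frames=[6,1] (faults so far: 7)
  Optimal total faults: 7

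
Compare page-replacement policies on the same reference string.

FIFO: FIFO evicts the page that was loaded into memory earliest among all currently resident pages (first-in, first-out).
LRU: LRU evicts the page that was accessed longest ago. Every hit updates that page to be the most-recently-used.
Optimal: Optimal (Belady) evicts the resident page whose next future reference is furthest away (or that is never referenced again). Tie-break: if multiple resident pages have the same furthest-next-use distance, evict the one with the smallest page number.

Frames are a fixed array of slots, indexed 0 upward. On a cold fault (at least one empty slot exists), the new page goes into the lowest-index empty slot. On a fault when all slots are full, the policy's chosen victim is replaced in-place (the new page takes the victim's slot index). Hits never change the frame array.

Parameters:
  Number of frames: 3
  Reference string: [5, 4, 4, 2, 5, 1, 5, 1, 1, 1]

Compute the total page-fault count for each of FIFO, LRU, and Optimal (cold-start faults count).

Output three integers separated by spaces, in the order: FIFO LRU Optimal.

--- FIFO ---
  step 0: ref 5 -> FAULT, frames=[5,-,-] (faults so far: 1)
  step 1: ref 4 -> FAULT, frames=[5,4,-] (faults so far: 2)
  step 2: ref 4 -> HIT, frames=[5,4,-] (faults so far: 2)
  step 3: ref 2 -> FAULT, frames=[5,4,2] (faults so far: 3)
  step 4: ref 5 -> HIT, frames=[5,4,2] (faults so far: 3)
  step 5: ref 1 -> FAULT, evict 5, frames=[1,4,2] (faults so far: 4)
  step 6: ref 5 -> FAULT, evict 4, frames=[1,5,2] (faults so far: 5)
  step 7: ref 1 -> HIT, frames=[1,5,2] (faults so far: 5)
  step 8: ref 1 -> HIT, frames=[1,5,2] (faults so far: 5)
  step 9: ref 1 -> HIT, frames=[1,5,2] (faults so far: 5)
  FIFO total faults: 5
--- LRU ---
  step 0: ref 5 -> FAULT, frames=[5,-,-] (faults so far: 1)
  step 1: ref 4 -> FAULT, frames=[5,4,-] (faults so far: 2)
  step 2: ref 4 -> HIT, frames=[5,4,-] (faults so far: 2)
  step 3: ref 2 -> FAULT, frames=[5,4,2] (faults so far: 3)
  step 4: ref 5 -> HIT, frames=[5,4,2] (faults so far: 3)
  step 5: ref 1 -> FAULT, evict 4, frames=[5,1,2] (faults so far: 4)
  step 6: ref 5 -> HIT, frames=[5,1,2] (faults so far: 4)
  step 7: ref 1 -> HIT, frames=[5,1,2] (faults so far: 4)
  step 8: ref 1 -> HIT, frames=[5,1,2] (faults so far: 4)
  step 9: ref 1 -> HIT, frames=[5,1,2] (faults so far: 4)
  LRU total faults: 4
--- Optimal ---
  step 0: ref 5 -> FAULT, frames=[5,-,-] (faults so far: 1)
  step 1: ref 4 -> FAULT, frames=[5,4,-] (faults so far: 2)
  step 2: ref 4 -> HIT, frames=[5,4,-] (faults so far: 2)
  step 3: ref 2 -> FAULT, frames=[5,4,2] (faults so far: 3)
  step 4: ref 5 -> HIT, frames=[5,4,2] (faults so far: 3)
  step 5: ref 1 -> FAULT, evict 2, frames=[5,4,1] (faults so far: 4)
  step 6: ref 5 -> HIT, frames=[5,4,1] (faults so far: 4)
  step 7: ref 1 -> HIT, frames=[5,4,1] (faults so far: 4)
  step 8: ref 1 -> HIT, frames=[5,4,1] (faults so far: 4)
  step 9: ref 1 -> HIT, frames=[5,4,1] (faults so far: 4)
  Optimal total faults: 4

Answer: 5 4 4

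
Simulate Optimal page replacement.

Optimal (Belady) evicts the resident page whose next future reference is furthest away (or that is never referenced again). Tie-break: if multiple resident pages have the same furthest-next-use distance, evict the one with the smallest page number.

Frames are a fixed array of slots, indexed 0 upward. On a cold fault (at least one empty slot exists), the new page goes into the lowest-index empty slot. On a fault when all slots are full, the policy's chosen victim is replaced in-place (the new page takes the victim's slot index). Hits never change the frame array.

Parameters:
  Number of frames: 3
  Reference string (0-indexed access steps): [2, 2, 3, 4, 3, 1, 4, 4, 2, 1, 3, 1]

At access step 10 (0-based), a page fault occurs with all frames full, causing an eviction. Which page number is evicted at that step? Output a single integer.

Answer: 2

Derivation:
Step 0: ref 2 -> FAULT, frames=[2,-,-]
Step 1: ref 2 -> HIT, frames=[2,-,-]
Step 2: ref 3 -> FAULT, frames=[2,3,-]
Step 3: ref 4 -> FAULT, frames=[2,3,4]
Step 4: ref 3 -> HIT, frames=[2,3,4]
Step 5: ref 1 -> FAULT, evict 3, frames=[2,1,4]
Step 6: ref 4 -> HIT, frames=[2,1,4]
Step 7: ref 4 -> HIT, frames=[2,1,4]
Step 8: ref 2 -> HIT, frames=[2,1,4]
Step 9: ref 1 -> HIT, frames=[2,1,4]
Step 10: ref 3 -> FAULT, evict 2, frames=[3,1,4]
At step 10: evicted page 2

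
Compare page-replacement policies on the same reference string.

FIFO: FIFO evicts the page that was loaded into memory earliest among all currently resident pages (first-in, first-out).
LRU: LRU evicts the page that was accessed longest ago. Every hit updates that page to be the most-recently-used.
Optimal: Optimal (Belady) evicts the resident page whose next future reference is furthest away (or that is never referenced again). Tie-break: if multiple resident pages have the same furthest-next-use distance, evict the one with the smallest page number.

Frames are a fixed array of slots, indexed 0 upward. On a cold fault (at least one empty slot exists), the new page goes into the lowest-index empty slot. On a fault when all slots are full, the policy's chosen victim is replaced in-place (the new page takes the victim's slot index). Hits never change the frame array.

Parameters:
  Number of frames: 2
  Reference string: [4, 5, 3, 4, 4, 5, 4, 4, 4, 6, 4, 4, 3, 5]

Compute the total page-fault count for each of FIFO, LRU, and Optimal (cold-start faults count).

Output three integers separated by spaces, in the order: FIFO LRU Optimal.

Answer: 9 8 7

Derivation:
--- FIFO ---
  step 0: ref 4 -> FAULT, frames=[4,-] (faults so far: 1)
  step 1: ref 5 -> FAULT, frames=[4,5] (faults so far: 2)
  step 2: ref 3 -> FAULT, evict 4, frames=[3,5] (faults so far: 3)
  step 3: ref 4 -> FAULT, evict 5, frames=[3,4] (faults so far: 4)
  step 4: ref 4 -> HIT, frames=[3,4] (faults so far: 4)
  step 5: ref 5 -> FAULT, evict 3, frames=[5,4] (faults so far: 5)
  step 6: ref 4 -> HIT, frames=[5,4] (faults so far: 5)
  step 7: ref 4 -> HIT, frames=[5,4] (faults so far: 5)
  step 8: ref 4 -> HIT, frames=[5,4] (faults so far: 5)
  step 9: ref 6 -> FAULT, evict 4, frames=[5,6] (faults so far: 6)
  step 10: ref 4 -> FAULT, evict 5, frames=[4,6] (faults so far: 7)
  step 11: ref 4 -> HIT, frames=[4,6] (faults so far: 7)
  step 12: ref 3 -> FAULT, evict 6, frames=[4,3] (faults so far: 8)
  step 13: ref 5 -> FAULT, evict 4, frames=[5,3] (faults so far: 9)
  FIFO total faults: 9
--- LRU ---
  step 0: ref 4 -> FAULT, frames=[4,-] (faults so far: 1)
  step 1: ref 5 -> FAULT, frames=[4,5] (faults so far: 2)
  step 2: ref 3 -> FAULT, evict 4, frames=[3,5] (faults so far: 3)
  step 3: ref 4 -> FAULT, evict 5, frames=[3,4] (faults so far: 4)
  step 4: ref 4 -> HIT, frames=[3,4] (faults so far: 4)
  step 5: ref 5 -> FAULT, evict 3, frames=[5,4] (faults so far: 5)
  step 6: ref 4 -> HIT, frames=[5,4] (faults so far: 5)
  step 7: ref 4 -> HIT, frames=[5,4] (faults so far: 5)
  step 8: ref 4 -> HIT, frames=[5,4] (faults so far: 5)
  step 9: ref 6 -> FAULT, evict 5, frames=[6,4] (faults so far: 6)
  step 10: ref 4 -> HIT, frames=[6,4] (faults so far: 6)
  step 11: ref 4 -> HIT, frames=[6,4] (faults so far: 6)
  step 12: ref 3 -> FAULT, evict 6, frames=[3,4] (faults so far: 7)
  step 13: ref 5 -> FAULT, evict 4, frames=[3,5] (faults so far: 8)
  LRU total faults: 8
--- Optimal ---
  step 0: ref 4 -> FAULT, frames=[4,-] (faults so far: 1)
  step 1: ref 5 -> FAULT, frames=[4,5] (faults so far: 2)
  step 2: ref 3 -> FAULT, evict 5, frames=[4,3] (faults so far: 3)
  step 3: ref 4 -> HIT, frames=[4,3] (faults so far: 3)
  step 4: ref 4 -> HIT, frames=[4,3] (faults so far: 3)
  step 5: ref 5 -> FAULT, evict 3, frames=[4,5] (faults so far: 4)
  step 6: ref 4 -> HIT, frames=[4,5] (faults so far: 4)
  step 7: ref 4 -> HIT, frames=[4,5] (faults so far: 4)
  step 8: ref 4 -> HIT, frames=[4,5] (faults so far: 4)
  step 9: ref 6 -> FAULT, evict 5, frames=[4,6] (faults so far: 5)
  step 10: ref 4 -> HIT, frames=[4,6] (faults so far: 5)
  step 11: ref 4 -> HIT, frames=[4,6] (faults so far: 5)
  step 12: ref 3 -> FAULT, evict 4, frames=[3,6] (faults so far: 6)
  step 13: ref 5 -> FAULT, evict 3, frames=[5,6] (faults so far: 7)
  Optimal total faults: 7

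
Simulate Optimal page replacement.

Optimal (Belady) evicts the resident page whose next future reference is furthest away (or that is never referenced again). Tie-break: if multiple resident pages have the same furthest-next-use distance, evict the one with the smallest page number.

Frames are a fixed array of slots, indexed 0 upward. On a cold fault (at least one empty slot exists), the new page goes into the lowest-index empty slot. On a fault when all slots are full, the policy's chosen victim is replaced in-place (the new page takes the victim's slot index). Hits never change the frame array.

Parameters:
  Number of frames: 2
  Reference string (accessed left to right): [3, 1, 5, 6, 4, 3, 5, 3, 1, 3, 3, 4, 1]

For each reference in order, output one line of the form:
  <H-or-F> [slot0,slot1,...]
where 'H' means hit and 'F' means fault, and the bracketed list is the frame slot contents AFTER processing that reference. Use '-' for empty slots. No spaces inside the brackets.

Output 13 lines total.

F [3,-]
F [3,1]
F [3,5]
F [3,6]
F [3,4]
H [3,4]
F [3,5]
H [3,5]
F [3,1]
H [3,1]
H [3,1]
F [4,1]
H [4,1]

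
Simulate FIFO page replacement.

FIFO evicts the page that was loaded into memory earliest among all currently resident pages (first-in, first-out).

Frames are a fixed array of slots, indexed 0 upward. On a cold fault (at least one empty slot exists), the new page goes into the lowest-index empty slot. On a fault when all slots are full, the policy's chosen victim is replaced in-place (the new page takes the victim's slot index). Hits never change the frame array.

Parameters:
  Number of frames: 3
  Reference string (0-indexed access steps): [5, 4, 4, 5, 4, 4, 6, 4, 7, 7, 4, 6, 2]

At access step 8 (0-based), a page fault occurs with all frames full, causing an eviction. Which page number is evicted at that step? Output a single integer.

Step 0: ref 5 -> FAULT, frames=[5,-,-]
Step 1: ref 4 -> FAULT, frames=[5,4,-]
Step 2: ref 4 -> HIT, frames=[5,4,-]
Step 3: ref 5 -> HIT, frames=[5,4,-]
Step 4: ref 4 -> HIT, frames=[5,4,-]
Step 5: ref 4 -> HIT, frames=[5,4,-]
Step 6: ref 6 -> FAULT, frames=[5,4,6]
Step 7: ref 4 -> HIT, frames=[5,4,6]
Step 8: ref 7 -> FAULT, evict 5, frames=[7,4,6]
At step 8: evicted page 5

Answer: 5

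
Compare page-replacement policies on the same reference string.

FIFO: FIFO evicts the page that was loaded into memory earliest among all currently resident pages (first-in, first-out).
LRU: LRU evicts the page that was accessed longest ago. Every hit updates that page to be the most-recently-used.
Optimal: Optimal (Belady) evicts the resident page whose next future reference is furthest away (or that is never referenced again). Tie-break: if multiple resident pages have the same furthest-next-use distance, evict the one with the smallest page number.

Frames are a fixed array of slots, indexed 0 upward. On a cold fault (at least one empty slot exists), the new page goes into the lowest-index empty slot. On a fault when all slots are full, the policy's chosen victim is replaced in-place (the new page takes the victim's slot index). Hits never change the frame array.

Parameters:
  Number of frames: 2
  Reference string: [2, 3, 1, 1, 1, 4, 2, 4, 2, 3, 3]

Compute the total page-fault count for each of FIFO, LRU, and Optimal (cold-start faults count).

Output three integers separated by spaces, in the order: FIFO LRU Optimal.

--- FIFO ---
  step 0: ref 2 -> FAULT, frames=[2,-] (faults so far: 1)
  step 1: ref 3 -> FAULT, frames=[2,3] (faults so far: 2)
  step 2: ref 1 -> FAULT, evict 2, frames=[1,3] (faults so far: 3)
  step 3: ref 1 -> HIT, frames=[1,3] (faults so far: 3)
  step 4: ref 1 -> HIT, frames=[1,3] (faults so far: 3)
  step 5: ref 4 -> FAULT, evict 3, frames=[1,4] (faults so far: 4)
  step 6: ref 2 -> FAULT, evict 1, frames=[2,4] (faults so far: 5)
  step 7: ref 4 -> HIT, frames=[2,4] (faults so far: 5)
  step 8: ref 2 -> HIT, frames=[2,4] (faults so far: 5)
  step 9: ref 3 -> FAULT, evict 4, frames=[2,3] (faults so far: 6)
  step 10: ref 3 -> HIT, frames=[2,3] (faults so far: 6)
  FIFO total faults: 6
--- LRU ---
  step 0: ref 2 -> FAULT, frames=[2,-] (faults so far: 1)
  step 1: ref 3 -> FAULT, frames=[2,3] (faults so far: 2)
  step 2: ref 1 -> FAULT, evict 2, frames=[1,3] (faults so far: 3)
  step 3: ref 1 -> HIT, frames=[1,3] (faults so far: 3)
  step 4: ref 1 -> HIT, frames=[1,3] (faults so far: 3)
  step 5: ref 4 -> FAULT, evict 3, frames=[1,4] (faults so far: 4)
  step 6: ref 2 -> FAULT, evict 1, frames=[2,4] (faults so far: 5)
  step 7: ref 4 -> HIT, frames=[2,4] (faults so far: 5)
  step 8: ref 2 -> HIT, frames=[2,4] (faults so far: 5)
  step 9: ref 3 -> FAULT, evict 4, frames=[2,3] (faults so far: 6)
  step 10: ref 3 -> HIT, frames=[2,3] (faults so far: 6)
  LRU total faults: 6
--- Optimal ---
  step 0: ref 2 -> FAULT, frames=[2,-] (faults so far: 1)
  step 1: ref 3 -> FAULT, frames=[2,3] (faults so far: 2)
  step 2: ref 1 -> FAULT, evict 3, frames=[2,1] (faults so far: 3)
  step 3: ref 1 -> HIT, frames=[2,1] (faults so far: 3)
  step 4: ref 1 -> HIT, frames=[2,1] (faults so far: 3)
  step 5: ref 4 -> FAULT, evict 1, frames=[2,4] (faults so far: 4)
  step 6: ref 2 -> HIT, frames=[2,4] (faults so far: 4)
  step 7: ref 4 -> HIT, frames=[2,4] (faults so far: 4)
  step 8: ref 2 -> HIT, frames=[2,4] (faults so far: 4)
  step 9: ref 3 -> FAULT, evict 2, frames=[3,4] (faults so far: 5)
  step 10: ref 3 -> HIT, frames=[3,4] (faults so far: 5)
  Optimal total faults: 5

Answer: 6 6 5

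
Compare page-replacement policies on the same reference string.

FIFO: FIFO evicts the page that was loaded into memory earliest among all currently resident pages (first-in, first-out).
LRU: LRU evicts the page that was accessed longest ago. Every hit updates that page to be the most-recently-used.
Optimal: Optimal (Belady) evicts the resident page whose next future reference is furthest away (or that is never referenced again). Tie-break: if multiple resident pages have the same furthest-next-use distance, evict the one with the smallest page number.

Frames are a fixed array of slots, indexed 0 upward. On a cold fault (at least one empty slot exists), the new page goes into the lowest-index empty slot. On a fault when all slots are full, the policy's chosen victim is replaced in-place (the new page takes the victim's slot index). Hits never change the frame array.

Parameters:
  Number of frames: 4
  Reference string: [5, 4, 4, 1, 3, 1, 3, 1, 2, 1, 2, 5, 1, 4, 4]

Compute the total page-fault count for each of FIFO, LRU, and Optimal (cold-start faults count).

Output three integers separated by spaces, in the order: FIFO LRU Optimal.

--- FIFO ---
  step 0: ref 5 -> FAULT, frames=[5,-,-,-] (faults so far: 1)
  step 1: ref 4 -> FAULT, frames=[5,4,-,-] (faults so far: 2)
  step 2: ref 4 -> HIT, frames=[5,4,-,-] (faults so far: 2)
  step 3: ref 1 -> FAULT, frames=[5,4,1,-] (faults so far: 3)
  step 4: ref 3 -> FAULT, frames=[5,4,1,3] (faults so far: 4)
  step 5: ref 1 -> HIT, frames=[5,4,1,3] (faults so far: 4)
  step 6: ref 3 -> HIT, frames=[5,4,1,3] (faults so far: 4)
  step 7: ref 1 -> HIT, frames=[5,4,1,3] (faults so far: 4)
  step 8: ref 2 -> FAULT, evict 5, frames=[2,4,1,3] (faults so far: 5)
  step 9: ref 1 -> HIT, frames=[2,4,1,3] (faults so far: 5)
  step 10: ref 2 -> HIT, frames=[2,4,1,3] (faults so far: 5)
  step 11: ref 5 -> FAULT, evict 4, frames=[2,5,1,3] (faults so far: 6)
  step 12: ref 1 -> HIT, frames=[2,5,1,3] (faults so far: 6)
  step 13: ref 4 -> FAULT, evict 1, frames=[2,5,4,3] (faults so far: 7)
  step 14: ref 4 -> HIT, frames=[2,5,4,3] (faults so far: 7)
  FIFO total faults: 7
--- LRU ---
  step 0: ref 5 -> FAULT, frames=[5,-,-,-] (faults so far: 1)
  step 1: ref 4 -> FAULT, frames=[5,4,-,-] (faults so far: 2)
  step 2: ref 4 -> HIT, frames=[5,4,-,-] (faults so far: 2)
  step 3: ref 1 -> FAULT, frames=[5,4,1,-] (faults so far: 3)
  step 4: ref 3 -> FAULT, frames=[5,4,1,3] (faults so far: 4)
  step 5: ref 1 -> HIT, frames=[5,4,1,3] (faults so far: 4)
  step 6: ref 3 -> HIT, frames=[5,4,1,3] (faults so far: 4)
  step 7: ref 1 -> HIT, frames=[5,4,1,3] (faults so far: 4)
  step 8: ref 2 -> FAULT, evict 5, frames=[2,4,1,3] (faults so far: 5)
  step 9: ref 1 -> HIT, frames=[2,4,1,3] (faults so far: 5)
  step 10: ref 2 -> HIT, frames=[2,4,1,3] (faults so far: 5)
  step 11: ref 5 -> FAULT, evict 4, frames=[2,5,1,3] (faults so far: 6)
  step 12: ref 1 -> HIT, frames=[2,5,1,3] (faults so far: 6)
  step 13: ref 4 -> FAULT, evict 3, frames=[2,5,1,4] (faults so far: 7)
  step 14: ref 4 -> HIT, frames=[2,5,1,4] (faults so far: 7)
  LRU total faults: 7
--- Optimal ---
  step 0: ref 5 -> FAULT, frames=[5,-,-,-] (faults so far: 1)
  step 1: ref 4 -> FAULT, frames=[5,4,-,-] (faults so far: 2)
  step 2: ref 4 -> HIT, frames=[5,4,-,-] (faults so far: 2)
  step 3: ref 1 -> FAULT, frames=[5,4,1,-] (faults so far: 3)
  step 4: ref 3 -> FAULT, frames=[5,4,1,3] (faults so far: 4)
  step 5: ref 1 -> HIT, frames=[5,4,1,3] (faults so far: 4)
  step 6: ref 3 -> HIT, frames=[5,4,1,3] (faults so far: 4)
  step 7: ref 1 -> HIT, frames=[5,4,1,3] (faults so far: 4)
  step 8: ref 2 -> FAULT, evict 3, frames=[5,4,1,2] (faults so far: 5)
  step 9: ref 1 -> HIT, frames=[5,4,1,2] (faults so far: 5)
  step 10: ref 2 -> HIT, frames=[5,4,1,2] (faults so far: 5)
  step 11: ref 5 -> HIT, frames=[5,4,1,2] (faults so far: 5)
  step 12: ref 1 -> HIT, frames=[5,4,1,2] (faults so far: 5)
  step 13: ref 4 -> HIT, frames=[5,4,1,2] (faults so far: 5)
  step 14: ref 4 -> HIT, frames=[5,4,1,2] (faults so far: 5)
  Optimal total faults: 5

Answer: 7 7 5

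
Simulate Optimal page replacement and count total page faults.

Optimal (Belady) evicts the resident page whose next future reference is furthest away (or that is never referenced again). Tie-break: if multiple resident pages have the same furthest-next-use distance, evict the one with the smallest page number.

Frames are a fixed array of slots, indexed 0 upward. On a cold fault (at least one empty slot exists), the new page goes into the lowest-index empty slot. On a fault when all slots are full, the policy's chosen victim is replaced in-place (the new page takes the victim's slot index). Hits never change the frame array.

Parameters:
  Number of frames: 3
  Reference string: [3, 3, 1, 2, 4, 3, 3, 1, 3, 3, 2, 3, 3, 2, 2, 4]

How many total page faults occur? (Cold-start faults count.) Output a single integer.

Answer: 5

Derivation:
Step 0: ref 3 → FAULT, frames=[3,-,-]
Step 1: ref 3 → HIT, frames=[3,-,-]
Step 2: ref 1 → FAULT, frames=[3,1,-]
Step 3: ref 2 → FAULT, frames=[3,1,2]
Step 4: ref 4 → FAULT (evict 2), frames=[3,1,4]
Step 5: ref 3 → HIT, frames=[3,1,4]
Step 6: ref 3 → HIT, frames=[3,1,4]
Step 7: ref 1 → HIT, frames=[3,1,4]
Step 8: ref 3 → HIT, frames=[3,1,4]
Step 9: ref 3 → HIT, frames=[3,1,4]
Step 10: ref 2 → FAULT (evict 1), frames=[3,2,4]
Step 11: ref 3 → HIT, frames=[3,2,4]
Step 12: ref 3 → HIT, frames=[3,2,4]
Step 13: ref 2 → HIT, frames=[3,2,4]
Step 14: ref 2 → HIT, frames=[3,2,4]
Step 15: ref 4 → HIT, frames=[3,2,4]
Total faults: 5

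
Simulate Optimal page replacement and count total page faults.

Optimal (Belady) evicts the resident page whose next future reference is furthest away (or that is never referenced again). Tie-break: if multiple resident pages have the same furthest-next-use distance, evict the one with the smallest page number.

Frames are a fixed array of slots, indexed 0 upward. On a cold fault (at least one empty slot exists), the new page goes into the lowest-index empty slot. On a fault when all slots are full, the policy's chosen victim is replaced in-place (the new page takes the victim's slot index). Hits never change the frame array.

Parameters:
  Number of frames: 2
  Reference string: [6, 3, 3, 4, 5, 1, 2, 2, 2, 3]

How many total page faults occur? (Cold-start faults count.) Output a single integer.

Answer: 6

Derivation:
Step 0: ref 6 → FAULT, frames=[6,-]
Step 1: ref 3 → FAULT, frames=[6,3]
Step 2: ref 3 → HIT, frames=[6,3]
Step 3: ref 4 → FAULT (evict 6), frames=[4,3]
Step 4: ref 5 → FAULT (evict 4), frames=[5,3]
Step 5: ref 1 → FAULT (evict 5), frames=[1,3]
Step 6: ref 2 → FAULT (evict 1), frames=[2,3]
Step 7: ref 2 → HIT, frames=[2,3]
Step 8: ref 2 → HIT, frames=[2,3]
Step 9: ref 3 → HIT, frames=[2,3]
Total faults: 6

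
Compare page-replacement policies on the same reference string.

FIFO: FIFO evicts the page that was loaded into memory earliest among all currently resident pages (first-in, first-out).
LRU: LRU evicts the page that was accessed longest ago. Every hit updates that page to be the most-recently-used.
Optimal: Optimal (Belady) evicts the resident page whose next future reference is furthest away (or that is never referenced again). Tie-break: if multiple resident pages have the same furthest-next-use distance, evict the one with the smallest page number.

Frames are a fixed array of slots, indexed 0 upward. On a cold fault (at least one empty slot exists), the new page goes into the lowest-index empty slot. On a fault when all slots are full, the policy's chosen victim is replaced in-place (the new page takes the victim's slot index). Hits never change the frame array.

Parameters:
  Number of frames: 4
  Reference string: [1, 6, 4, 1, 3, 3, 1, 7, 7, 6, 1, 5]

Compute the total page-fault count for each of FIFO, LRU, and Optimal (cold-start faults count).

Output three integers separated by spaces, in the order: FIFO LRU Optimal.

--- FIFO ---
  step 0: ref 1 -> FAULT, frames=[1,-,-,-] (faults so far: 1)
  step 1: ref 6 -> FAULT, frames=[1,6,-,-] (faults so far: 2)
  step 2: ref 4 -> FAULT, frames=[1,6,4,-] (faults so far: 3)
  step 3: ref 1 -> HIT, frames=[1,6,4,-] (faults so far: 3)
  step 4: ref 3 -> FAULT, frames=[1,6,4,3] (faults so far: 4)
  step 5: ref 3 -> HIT, frames=[1,6,4,3] (faults so far: 4)
  step 6: ref 1 -> HIT, frames=[1,6,4,3] (faults so far: 4)
  step 7: ref 7 -> FAULT, evict 1, frames=[7,6,4,3] (faults so far: 5)
  step 8: ref 7 -> HIT, frames=[7,6,4,3] (faults so far: 5)
  step 9: ref 6 -> HIT, frames=[7,6,4,3] (faults so far: 5)
  step 10: ref 1 -> FAULT, evict 6, frames=[7,1,4,3] (faults so far: 6)
  step 11: ref 5 -> FAULT, evict 4, frames=[7,1,5,3] (faults so far: 7)
  FIFO total faults: 7
--- LRU ---
  step 0: ref 1 -> FAULT, frames=[1,-,-,-] (faults so far: 1)
  step 1: ref 6 -> FAULT, frames=[1,6,-,-] (faults so far: 2)
  step 2: ref 4 -> FAULT, frames=[1,6,4,-] (faults so far: 3)
  step 3: ref 1 -> HIT, frames=[1,6,4,-] (faults so far: 3)
  step 4: ref 3 -> FAULT, frames=[1,6,4,3] (faults so far: 4)
  step 5: ref 3 -> HIT, frames=[1,6,4,3] (faults so far: 4)
  step 6: ref 1 -> HIT, frames=[1,6,4,3] (faults so far: 4)
  step 7: ref 7 -> FAULT, evict 6, frames=[1,7,4,3] (faults so far: 5)
  step 8: ref 7 -> HIT, frames=[1,7,4,3] (faults so far: 5)
  step 9: ref 6 -> FAULT, evict 4, frames=[1,7,6,3] (faults so far: 6)
  step 10: ref 1 -> HIT, frames=[1,7,6,3] (faults so far: 6)
  step 11: ref 5 -> FAULT, evict 3, frames=[1,7,6,5] (faults so far: 7)
  LRU total faults: 7
--- Optimal ---
  step 0: ref 1 -> FAULT, frames=[1,-,-,-] (faults so far: 1)
  step 1: ref 6 -> FAULT, frames=[1,6,-,-] (faults so far: 2)
  step 2: ref 4 -> FAULT, frames=[1,6,4,-] (faults so far: 3)
  step 3: ref 1 -> HIT, frames=[1,6,4,-] (faults so far: 3)
  step 4: ref 3 -> FAULT, frames=[1,6,4,3] (faults so far: 4)
  step 5: ref 3 -> HIT, frames=[1,6,4,3] (faults so far: 4)
  step 6: ref 1 -> HIT, frames=[1,6,4,3] (faults so far: 4)
  step 7: ref 7 -> FAULT, evict 3, frames=[1,6,4,7] (faults so far: 5)
  step 8: ref 7 -> HIT, frames=[1,6,4,7] (faults so far: 5)
  step 9: ref 6 -> HIT, frames=[1,6,4,7] (faults so far: 5)
  step 10: ref 1 -> HIT, frames=[1,6,4,7] (faults so far: 5)
  step 11: ref 5 -> FAULT, evict 1, frames=[5,6,4,7] (faults so far: 6)
  Optimal total faults: 6

Answer: 7 7 6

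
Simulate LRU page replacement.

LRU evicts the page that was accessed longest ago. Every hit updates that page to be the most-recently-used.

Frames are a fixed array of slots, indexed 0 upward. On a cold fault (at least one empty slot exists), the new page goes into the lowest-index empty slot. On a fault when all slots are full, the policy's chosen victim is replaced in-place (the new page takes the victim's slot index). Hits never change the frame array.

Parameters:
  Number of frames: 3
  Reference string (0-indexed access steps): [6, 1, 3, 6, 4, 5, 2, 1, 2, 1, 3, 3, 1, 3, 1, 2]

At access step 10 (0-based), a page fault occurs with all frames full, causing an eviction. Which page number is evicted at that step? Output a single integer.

Step 0: ref 6 -> FAULT, frames=[6,-,-]
Step 1: ref 1 -> FAULT, frames=[6,1,-]
Step 2: ref 3 -> FAULT, frames=[6,1,3]
Step 3: ref 6 -> HIT, frames=[6,1,3]
Step 4: ref 4 -> FAULT, evict 1, frames=[6,4,3]
Step 5: ref 5 -> FAULT, evict 3, frames=[6,4,5]
Step 6: ref 2 -> FAULT, evict 6, frames=[2,4,5]
Step 7: ref 1 -> FAULT, evict 4, frames=[2,1,5]
Step 8: ref 2 -> HIT, frames=[2,1,5]
Step 9: ref 1 -> HIT, frames=[2,1,5]
Step 10: ref 3 -> FAULT, evict 5, frames=[2,1,3]
At step 10: evicted page 5

Answer: 5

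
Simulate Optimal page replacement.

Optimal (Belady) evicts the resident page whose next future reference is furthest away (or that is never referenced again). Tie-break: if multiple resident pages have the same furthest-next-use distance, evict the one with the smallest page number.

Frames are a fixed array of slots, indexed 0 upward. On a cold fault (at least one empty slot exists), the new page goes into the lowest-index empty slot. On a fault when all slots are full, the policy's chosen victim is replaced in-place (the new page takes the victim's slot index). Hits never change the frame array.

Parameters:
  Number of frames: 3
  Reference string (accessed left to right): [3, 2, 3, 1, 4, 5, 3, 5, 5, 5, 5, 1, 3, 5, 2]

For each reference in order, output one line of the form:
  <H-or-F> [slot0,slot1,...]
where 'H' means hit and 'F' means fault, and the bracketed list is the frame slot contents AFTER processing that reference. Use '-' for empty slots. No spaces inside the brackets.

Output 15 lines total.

F [3,-,-]
F [3,2,-]
H [3,2,-]
F [3,2,1]
F [3,4,1]
F [3,5,1]
H [3,5,1]
H [3,5,1]
H [3,5,1]
H [3,5,1]
H [3,5,1]
H [3,5,1]
H [3,5,1]
H [3,5,1]
F [3,5,2]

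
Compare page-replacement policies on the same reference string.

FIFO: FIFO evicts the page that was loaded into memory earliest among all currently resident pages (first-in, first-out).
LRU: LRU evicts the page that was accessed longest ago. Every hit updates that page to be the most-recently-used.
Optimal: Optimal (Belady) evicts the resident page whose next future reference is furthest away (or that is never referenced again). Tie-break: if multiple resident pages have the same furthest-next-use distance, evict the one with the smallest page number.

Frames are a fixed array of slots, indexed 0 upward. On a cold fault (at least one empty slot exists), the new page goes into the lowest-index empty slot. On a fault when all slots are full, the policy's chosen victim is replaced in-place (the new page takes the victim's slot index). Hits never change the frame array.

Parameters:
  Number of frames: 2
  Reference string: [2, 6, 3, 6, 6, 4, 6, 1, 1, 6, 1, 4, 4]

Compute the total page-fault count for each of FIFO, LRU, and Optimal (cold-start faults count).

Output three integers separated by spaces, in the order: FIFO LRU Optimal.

--- FIFO ---
  step 0: ref 2 -> FAULT, frames=[2,-] (faults so far: 1)
  step 1: ref 6 -> FAULT, frames=[2,6] (faults so far: 2)
  step 2: ref 3 -> FAULT, evict 2, frames=[3,6] (faults so far: 3)
  step 3: ref 6 -> HIT, frames=[3,6] (faults so far: 3)
  step 4: ref 6 -> HIT, frames=[3,6] (faults so far: 3)
  step 5: ref 4 -> FAULT, evict 6, frames=[3,4] (faults so far: 4)
  step 6: ref 6 -> FAULT, evict 3, frames=[6,4] (faults so far: 5)
  step 7: ref 1 -> FAULT, evict 4, frames=[6,1] (faults so far: 6)
  step 8: ref 1 -> HIT, frames=[6,1] (faults so far: 6)
  step 9: ref 6 -> HIT, frames=[6,1] (faults so far: 6)
  step 10: ref 1 -> HIT, frames=[6,1] (faults so far: 6)
  step 11: ref 4 -> FAULT, evict 6, frames=[4,1] (faults so far: 7)
  step 12: ref 4 -> HIT, frames=[4,1] (faults so far: 7)
  FIFO total faults: 7
--- LRU ---
  step 0: ref 2 -> FAULT, frames=[2,-] (faults so far: 1)
  step 1: ref 6 -> FAULT, frames=[2,6] (faults so far: 2)
  step 2: ref 3 -> FAULT, evict 2, frames=[3,6] (faults so far: 3)
  step 3: ref 6 -> HIT, frames=[3,6] (faults so far: 3)
  step 4: ref 6 -> HIT, frames=[3,6] (faults so far: 3)
  step 5: ref 4 -> FAULT, evict 3, frames=[4,6] (faults so far: 4)
  step 6: ref 6 -> HIT, frames=[4,6] (faults so far: 4)
  step 7: ref 1 -> FAULT, evict 4, frames=[1,6] (faults so far: 5)
  step 8: ref 1 -> HIT, frames=[1,6] (faults so far: 5)
  step 9: ref 6 -> HIT, frames=[1,6] (faults so far: 5)
  step 10: ref 1 -> HIT, frames=[1,6] (faults so far: 5)
  step 11: ref 4 -> FAULT, evict 6, frames=[1,4] (faults so far: 6)
  step 12: ref 4 -> HIT, frames=[1,4] (faults so far: 6)
  LRU total faults: 6
--- Optimal ---
  step 0: ref 2 -> FAULT, frames=[2,-] (faults so far: 1)
  step 1: ref 6 -> FAULT, frames=[2,6] (faults so far: 2)
  step 2: ref 3 -> FAULT, evict 2, frames=[3,6] (faults so far: 3)
  step 3: ref 6 -> HIT, frames=[3,6] (faults so far: 3)
  step 4: ref 6 -> HIT, frames=[3,6] (faults so far: 3)
  step 5: ref 4 -> FAULT, evict 3, frames=[4,6] (faults so far: 4)
  step 6: ref 6 -> HIT, frames=[4,6] (faults so far: 4)
  step 7: ref 1 -> FAULT, evict 4, frames=[1,6] (faults so far: 5)
  step 8: ref 1 -> HIT, frames=[1,6] (faults so far: 5)
  step 9: ref 6 -> HIT, frames=[1,6] (faults so far: 5)
  step 10: ref 1 -> HIT, frames=[1,6] (faults so far: 5)
  step 11: ref 4 -> FAULT, evict 1, frames=[4,6] (faults so far: 6)
  step 12: ref 4 -> HIT, frames=[4,6] (faults so far: 6)
  Optimal total faults: 6

Answer: 7 6 6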